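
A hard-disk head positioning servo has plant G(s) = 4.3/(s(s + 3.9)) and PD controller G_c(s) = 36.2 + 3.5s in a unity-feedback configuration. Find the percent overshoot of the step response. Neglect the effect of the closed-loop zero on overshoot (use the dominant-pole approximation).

2.55%

Forward path: (36.2 + 3.5s)·4.3/(s(s+3.9)). The closed-loop characteristic equation is s² + (3.9 + 4.3·3.5)s + 4.3·36.2 = 0.
That is s² + 18.95s + 155.7 = 0, so ω_n = 12.48 rad/s and ζ = 18.95/(2·12.48) = 0.7594.
%OS = 100·exp(−πζ/√(1−ζ²)) = 2.55%.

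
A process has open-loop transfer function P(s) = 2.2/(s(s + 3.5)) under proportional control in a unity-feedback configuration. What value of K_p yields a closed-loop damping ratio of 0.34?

K_p = 12

Closed-loop characteristic equation: s² + 3.5s + K_p·2.2 = 0.
So ω_n = √(2.2K_p) and 2ζω_n = 3.5, giving ζ = 3.5/(2√(2.2K_p)).
Setting ζ = 0.34: √(2.2K_p) = 3.5/(2·0.34) = 5.147, so K_p = 26.49/2.2 = 12.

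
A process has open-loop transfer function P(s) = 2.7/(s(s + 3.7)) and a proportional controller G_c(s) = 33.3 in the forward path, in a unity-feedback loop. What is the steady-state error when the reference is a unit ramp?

0.0412

The loop has one pole at the origin (type 1). Velocity error constant K_v = lim_{s→0} s·G_c(s)P(s) = 33.3·2.7/3.7 = 24.3.
Steady-state error to a unit ramp: e_ss = 1/K_v = 0.0412.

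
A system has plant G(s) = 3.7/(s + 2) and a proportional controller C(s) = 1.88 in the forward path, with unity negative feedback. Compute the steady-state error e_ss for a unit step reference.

0.223

The loop is type 0. Static position error constant K_pos = C(0)·G(0) = 1.88·1.85 = 3.478.
Steady-state error to a unit step: e_ss = 1/(1+K_pos) = 1/4.478 = 0.223.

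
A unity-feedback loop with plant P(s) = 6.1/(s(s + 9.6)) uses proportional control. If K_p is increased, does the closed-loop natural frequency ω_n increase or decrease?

ω_n = √(6.1·K_p), which grows with K_p.

increase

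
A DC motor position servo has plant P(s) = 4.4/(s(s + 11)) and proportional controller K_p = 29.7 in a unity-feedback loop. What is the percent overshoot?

From 1 + K_pP(s) = 0: s² + 11s + 130.7 = 0 ⇒ ω_n = 11.43, ζ = 0.4811.
%OS = 100·exp(−πζ/√(1−ζ²)) = 100·exp(−π·0.4811/√0.7685) = 17.8%.

17.8%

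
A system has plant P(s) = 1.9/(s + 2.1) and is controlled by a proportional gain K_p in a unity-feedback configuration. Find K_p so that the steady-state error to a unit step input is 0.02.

For a type-0 loop with proportional control, e_ss = 1/(1 + K_p·P(0)).
P(0) = 0.9048. Require 1/(1 + K_p·0.9048) = 0.02, so 1 + 0.9048·K_p = 50.
K_p = (50 − 1)/0.9048 = 54.2.

K_p = 54.2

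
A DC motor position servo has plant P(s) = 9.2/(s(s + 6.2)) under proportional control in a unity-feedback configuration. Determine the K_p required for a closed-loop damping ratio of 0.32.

Closed-loop characteristic equation: s² + 6.2s + K_p·9.2 = 0.
So ω_n = √(9.2K_p) and 2ζω_n = 6.2, giving ζ = 6.2/(2√(9.2K_p)).
Setting ζ = 0.32: √(9.2K_p) = 6.2/(2·0.32) = 9.688, so K_p = 93.85/9.2 = 10.2.

K_p = 10.2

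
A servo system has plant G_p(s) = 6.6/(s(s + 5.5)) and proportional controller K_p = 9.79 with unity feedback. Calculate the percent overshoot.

From 1 + K_pG_p(s) = 0: s² + 5.5s + 64.61 = 0 ⇒ ω_n = 8.038, ζ = 0.3421.
%OS = 100·exp(−πζ/√(1−ζ²)) = 100·exp(−π·0.3421/√0.883) = 31.9%.

31.9%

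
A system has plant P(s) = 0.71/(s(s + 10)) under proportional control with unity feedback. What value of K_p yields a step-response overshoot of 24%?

K_p = 206

From %OS = 100·exp(−πζ/√(1−ζ²)) = 24%, ζ = −ln(0.24)/√(π²+ln²(0.24)) = 0.4136.
Characteristic equation s² + 10s + 0.71K_p = 0 gives ζ = 10/(2√(0.71K_p)).
Setting ζ = 0.4136: √(0.71K_p) = 10/(2·0.4136) = 12.09, so K_p = 146.1/0.71 = 206.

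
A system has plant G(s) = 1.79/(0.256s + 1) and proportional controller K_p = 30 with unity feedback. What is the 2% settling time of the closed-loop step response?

Closed loop: T(s) = K_p·G/(1+K_p·G) = 53.7/(0.256s + 1 + 53.7), with pole at s = −(1 + 53.7)/0.256 = −213.7.
τ = 1/213.7 = 0.00468 s, so 2% settling time ≈ 4τ = 0.0187 s.

T_s ≈ 0.0187 s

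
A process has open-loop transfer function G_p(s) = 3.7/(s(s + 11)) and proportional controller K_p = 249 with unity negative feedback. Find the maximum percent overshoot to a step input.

56.1%

The closed-loop denominator s² + 11s + 921.3 gives ω_n = √921.3 = 30.35 and ζ = 11/(2ω_n) = 0.1812.
%OS = 100·exp(−πζ/√(1−ζ²)) = 100·exp(−π·0.1812/√0.9672) = 56.1%.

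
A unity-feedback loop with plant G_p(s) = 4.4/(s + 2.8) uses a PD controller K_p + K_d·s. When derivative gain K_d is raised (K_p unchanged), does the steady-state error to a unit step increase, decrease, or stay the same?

unchanged

K_d affects only the transient (the s-coefficient); the DC loop gain, and hence e_ss, depends only on K_p.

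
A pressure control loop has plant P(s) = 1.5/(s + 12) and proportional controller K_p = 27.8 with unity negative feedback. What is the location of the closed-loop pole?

s = -53.7

Closed-loop transfer function: T(s) = K_p·P(s)/(1 + K_p·P(s)) = 41.7/(s + 12 + 41.7) = 41.7/(s + 53.7).
The closed-loop pole is at s = −53.7.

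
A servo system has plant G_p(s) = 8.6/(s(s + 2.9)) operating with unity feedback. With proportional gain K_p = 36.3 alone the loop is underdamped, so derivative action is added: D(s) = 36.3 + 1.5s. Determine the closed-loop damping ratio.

ζ = 0.447

Forward path: (36.3 + 1.5s)·8.6/(s(s+2.9)). The closed-loop characteristic equation is s² + (2.9 + 8.6·1.5)s + 8.6·36.3 = 0.
That is s² + 15.8s + 312.2 = 0, so ω_n = 17.67 rad/s and ζ = 15.8/(2·17.67) = 0.4471.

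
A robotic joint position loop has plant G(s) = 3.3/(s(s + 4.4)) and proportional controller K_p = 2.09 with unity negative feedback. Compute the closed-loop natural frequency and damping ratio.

ω_n = 2.63 rad/s, ζ = 0.838

With unity feedback the closed-loop characteristic equation is s² + 4.4s + 2.09·3.3 = s² + 4.4s + 6.897 = 0.
Matching s² + 2ζω_n s + ω_n²: ω_n = √6.897 = 2.626 rad/s and 2ζω_n = 4.4, so ζ = 4.4/(2·2.626) = 0.838.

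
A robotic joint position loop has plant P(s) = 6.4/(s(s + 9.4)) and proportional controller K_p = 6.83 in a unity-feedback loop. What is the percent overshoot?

4.18%

The closed-loop denominator s² + 9.4s + 43.71 gives ω_n = √43.71 = 6.612 and ζ = 9.4/(2ω_n) = 0.7109.
%OS = 100·exp(−πζ/√(1−ζ²)) = 100·exp(−π·0.7109/√0.4946) = 4.18%.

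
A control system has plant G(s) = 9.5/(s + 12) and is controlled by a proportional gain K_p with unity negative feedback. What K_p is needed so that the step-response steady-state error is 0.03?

K_p = 40.8

Steady-state error for a unit step on this type-0 loop is 1/(1 + K_p·G(0)).
G(0) = 0.7917. Require 1/(1 + K_p·0.7917) = 0.03, so 1 + 0.7917·K_p = 33.33.
K_p = (33.33 − 1)/0.7917 = 40.8.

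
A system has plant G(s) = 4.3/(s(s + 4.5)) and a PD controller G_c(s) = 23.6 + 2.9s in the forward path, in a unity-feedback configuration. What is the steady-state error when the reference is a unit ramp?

The loop has one pole at the origin (type 1). Velocity error constant K_v = lim_{s→0} s·G_c(s)G(s) = 23.6·4.3/4.5 = 22.55.
Steady-state error to a unit ramp: e_ss = 1/K_v = 0.0443.

0.0443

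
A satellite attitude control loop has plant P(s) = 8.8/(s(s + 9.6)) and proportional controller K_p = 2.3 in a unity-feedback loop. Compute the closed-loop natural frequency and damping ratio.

ω_n = 4.5 rad/s, ζ = 1.07

With unity feedback the closed-loop characteristic equation is s² + 9.6s + 2.3·8.8 = s² + 9.6s + 20.24 = 0.
So ω_n² = 20.24 ⇒ ω_n = 4.499 rad/s, and ζ = 9.6/(2ω_n) = 1.07.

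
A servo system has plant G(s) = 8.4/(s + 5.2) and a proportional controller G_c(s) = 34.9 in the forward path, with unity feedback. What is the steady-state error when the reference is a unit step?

The loop is type 0. Static position error constant K_pos = G_c(0)·G(0) = 34.9·1.615 = 56.38.
Steady-state error to a unit step: e_ss = 1/(1+K_pos) = 1/57.38 = 0.0174.

0.0174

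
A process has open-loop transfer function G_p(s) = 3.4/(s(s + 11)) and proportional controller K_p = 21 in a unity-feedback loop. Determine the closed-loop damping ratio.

With unity feedback the closed-loop characteristic equation is s² + 11s + 21·3.4 = s² + 11s + 71.4 = 0.
Matching s² + 2ζω_n s + ω_n²: ω_n = √71.4 = 8.45 rad/s and 2ζω_n = 11, so ζ = 11/(2·8.45) = 0.651.

ζ = 0.651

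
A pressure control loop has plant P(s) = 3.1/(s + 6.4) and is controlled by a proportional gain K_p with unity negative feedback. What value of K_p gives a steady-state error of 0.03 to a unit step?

Steady-state error for a unit step on this type-0 loop is 1/(1 + K_p·P(0)).
P(0) = 0.4844. Require 1/(1 + K_p·0.4844) = 0.03, so 1 + 0.4844·K_p = 33.33.
K_p = (33.33 − 1)/0.4844 = 66.8.

K_p = 66.8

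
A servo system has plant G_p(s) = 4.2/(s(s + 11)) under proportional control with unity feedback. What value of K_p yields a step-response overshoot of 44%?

From %OS = 100·exp(−πζ/√(1−ζ²)) = 44%, ζ = −ln(0.44)/√(π²+ln²(0.44)) = 0.2528.
Characteristic equation s² + 11s + 4.2K_p = 0 gives ζ = 11/(2√(4.2K_p)).
Setting ζ = 0.2528: √(4.2K_p) = 11/(2·0.2528) = 21.75, so K_p = 473.2/4.2 = 113.

K_p = 113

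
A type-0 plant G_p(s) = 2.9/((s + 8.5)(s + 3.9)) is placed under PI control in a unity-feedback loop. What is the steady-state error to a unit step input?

The PI controller's integrator makes the forward path type 1, so e_ss to a step is zero.

0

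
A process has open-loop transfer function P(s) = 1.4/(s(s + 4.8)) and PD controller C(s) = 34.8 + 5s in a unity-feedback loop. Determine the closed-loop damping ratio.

ζ = 0.845

Forward path: (34.8 + 5s)·1.4/(s(s+4.8)). The closed-loop characteristic equation is s² + (4.8 + 1.4·5)s + 1.4·34.8 = 0.
That is s² + 11.8s + 48.72 = 0, so ω_n = 6.98 rad/s and ζ = 11.8/(2·6.98) = 0.8453.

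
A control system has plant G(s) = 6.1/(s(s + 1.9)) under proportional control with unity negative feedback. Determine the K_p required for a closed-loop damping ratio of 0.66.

Closed-loop characteristic equation: s² + 1.9s + K_p·6.1 = 0.
So ω_n = √(6.1K_p) and 2ζω_n = 1.9, giving ζ = 1.9/(2√(6.1K_p)).
Setting ζ = 0.66: √(6.1K_p) = 1.9/(2·0.66) = 1.439, so K_p = 2.072/6.1 = 0.34.

K_p = 0.34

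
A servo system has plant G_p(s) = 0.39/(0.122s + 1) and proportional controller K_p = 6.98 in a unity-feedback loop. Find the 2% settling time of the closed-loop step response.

T_s ≈ 0.131 s

Closed loop: T(s) = K_p·G_p/(1+K_p·G_p) = 2.722/(0.122s + 1 + 2.722), with pole at s = −(1 + 2.722)/0.122 = −30.51.
τ = 1/30.51 = 0.03278 s, so 2% settling time ≈ 4τ = 0.131 s.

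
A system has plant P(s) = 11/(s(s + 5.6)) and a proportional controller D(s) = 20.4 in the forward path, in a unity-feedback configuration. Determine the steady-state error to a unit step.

The open loop D(s)P(s) has a pole at the origin (type 1), so the static position error constant is infinite and e_ss = 1/(1+∞) = 0.

0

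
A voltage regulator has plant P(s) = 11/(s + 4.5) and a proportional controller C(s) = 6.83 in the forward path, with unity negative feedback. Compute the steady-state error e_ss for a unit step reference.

The loop is type 0. Static position error constant K_pos = C(0)·P(0) = 6.83·2.444 = 16.7.
Steady-state error to a unit step: e_ss = 1/(1+K_pos) = 1/17.7 = 0.0565.

0.0565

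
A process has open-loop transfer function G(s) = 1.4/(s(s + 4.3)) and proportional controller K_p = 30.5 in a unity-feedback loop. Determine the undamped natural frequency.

ω_n = 6.53 rad/s

1 + K_p·G(s) = 0 gives s² + 4.3s + 42.7 = 0.
So ω_n² = 42.7 ⇒ ω_n = 6.535 rad/s, and ζ = 4.3/(2ω_n) = 0.329.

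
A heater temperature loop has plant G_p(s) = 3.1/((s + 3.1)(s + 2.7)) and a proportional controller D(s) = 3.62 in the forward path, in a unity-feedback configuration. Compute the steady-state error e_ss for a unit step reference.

The loop is type 0. Static position error constant K_pos = D(0)·G_p(0) = 3.62·0.3704 = 1.341.
Steady-state error to a unit step: e_ss = 1/(1+K_pos) = 1/2.341 = 0.427.

0.427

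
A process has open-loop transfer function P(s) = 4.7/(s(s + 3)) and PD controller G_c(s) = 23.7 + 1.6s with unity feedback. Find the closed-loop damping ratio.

ζ = 0.498

Forward path: (23.7 + 1.6s)·4.7/(s(s+3)). The closed-loop characteristic equation is s² + (3 + 4.7·1.6)s + 4.7·23.7 = 0.
That is s² + 10.52s + 111.4 = 0, so ω_n = 10.55 rad/s and ζ = 10.52/(2·10.55) = 0.4984.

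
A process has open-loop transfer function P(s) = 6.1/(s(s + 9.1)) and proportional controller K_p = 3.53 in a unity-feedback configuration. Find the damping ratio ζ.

ζ = 0.981

1 + K_p·P(s) = 0 gives s² + 9.1s + 21.53 = 0.
Matching s² + 2ζω_n s + ω_n²: ω_n = √21.53 = 4.64 rad/s and 2ζω_n = 9.1, so ζ = 9.1/(2·4.64) = 0.981.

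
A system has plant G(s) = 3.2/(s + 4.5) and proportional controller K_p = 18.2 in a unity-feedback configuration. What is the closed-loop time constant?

τ = 0.0159 s

Closed-loop transfer function: T(s) = K_p·G(s)/(1 + K_p·G(s)) = 58.24/(s + 4.5 + 58.24) = 58.24/(s + 62.74).
Time constant τ = 1/62.74 = 0.0159 s.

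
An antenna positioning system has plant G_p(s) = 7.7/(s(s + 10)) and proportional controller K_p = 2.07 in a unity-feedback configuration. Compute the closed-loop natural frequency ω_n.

The closed-loop denominator is s(s+10) + 2.07·7.7 = s² + 10s + 15.94.
Matching s² + 2ζω_n s + ω_n²: ω_n = √15.94 = 3.992 rad/s and 2ζω_n = 10, so ζ = 10/(2·3.992) = 1.25.

ω_n = 3.99 rad/s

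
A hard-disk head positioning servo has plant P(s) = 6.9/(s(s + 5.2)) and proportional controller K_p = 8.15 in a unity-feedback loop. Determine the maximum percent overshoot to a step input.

Closed-loop characteristic equation: s² + 5.2s + 56.24 = 0, so ω_n = 7.499 rad/s and ζ = 5.2/(2·7.499) = 0.3467.
%OS = 100·exp(−πζ/√(1−ζ²)) = 100·exp(−π·0.3467/√0.8798) = 31.3%.

31.3%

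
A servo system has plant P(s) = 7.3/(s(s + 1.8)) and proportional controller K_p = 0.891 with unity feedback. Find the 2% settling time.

T_s ≈ 4.44 s

From 1 + K_pP(s) = 0: s² + 1.8s + 6.504 = 0 ⇒ ω_n = 2.55, ζ = 0.3529.
2% settling time T_s ≈ 4/(ζω_n) = 4/0.9 = 4.44 s.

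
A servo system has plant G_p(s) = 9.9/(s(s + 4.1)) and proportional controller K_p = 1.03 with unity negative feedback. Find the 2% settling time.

T_s ≈ 1.95 s

The closed-loop denominator s² + 4.1s + 10.2 gives ω_n = √10.2 = 3.193 and ζ = 4.1/(2ω_n) = 0.642.
2% settling time T_s ≈ 4/(ζω_n) = 4/2.05 = 1.95 s.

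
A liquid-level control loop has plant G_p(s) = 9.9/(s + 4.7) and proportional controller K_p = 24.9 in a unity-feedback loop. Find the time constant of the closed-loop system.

Closed-loop transfer function: T(s) = K_p·G_p(s)/(1 + K_p·G_p(s)) = 246.5/(s + 4.7 + 246.5) = 246.5/(s + 251.2).
Time constant τ = 1/251.2 = 0.00398 s.

τ = 0.00398 s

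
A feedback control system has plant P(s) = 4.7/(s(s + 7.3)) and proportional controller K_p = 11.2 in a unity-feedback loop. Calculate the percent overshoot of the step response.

From 1 + K_pP(s) = 0: s² + 7.3s + 52.64 = 0 ⇒ ω_n = 7.255, ζ = 0.5031.
%OS = 100·exp(−πζ/√(1−ζ²)) = 100·exp(−π·0.5031/√0.7469) = 16.1%.

16.1%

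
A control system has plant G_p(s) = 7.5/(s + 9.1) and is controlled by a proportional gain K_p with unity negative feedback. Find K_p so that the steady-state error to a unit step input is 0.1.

For a type-0 loop with proportional control, e_ss = 1/(1 + K_p·G_p(0)).
G_p(0) = 0.8242. Require 1/(1 + K_p·0.8242) = 0.1, so 1 + 0.8242·K_p = 10.
K_p = (10 − 1)/0.8242 = 10.9.

K_p = 10.9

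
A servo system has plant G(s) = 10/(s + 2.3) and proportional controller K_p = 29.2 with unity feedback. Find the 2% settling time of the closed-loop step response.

T_s ≈ 0.0136 s

Closed-loop transfer function: T(s) = K_p·G(s)/(1 + K_p·G(s)) = 292/(s + 2.3 + 292) = 292/(s + 294.3).
Time constant τ = 1/294.3 = 0.003398 s, so the 2% settling time is about 4τ = 0.0136 s.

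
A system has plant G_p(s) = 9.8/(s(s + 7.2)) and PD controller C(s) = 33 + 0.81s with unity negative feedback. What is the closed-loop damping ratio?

Forward path: (33 + 0.81s)·9.8/(s(s+7.2)). The closed-loop characteristic equation is s² + (7.2 + 9.8·0.81)s + 9.8·33 = 0.
That is s² + 15.14s + 323.4 = 0, so ω_n = 17.98 rad/s and ζ = 15.14/(2·17.98) = 0.4209.

ζ = 0.421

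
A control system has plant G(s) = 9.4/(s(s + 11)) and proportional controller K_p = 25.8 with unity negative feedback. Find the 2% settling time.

Closed-loop characteristic equation: s² + 11s + 242.5 = 0, so ω_n = 15.57 rad/s and ζ = 11/(2·15.57) = 0.3532.
2% settling time T_s ≈ 4/(ζω_n) = 4/5.5 = 0.727 s.

T_s ≈ 0.727 s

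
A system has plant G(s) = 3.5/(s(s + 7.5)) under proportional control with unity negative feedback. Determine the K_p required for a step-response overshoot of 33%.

K_p = 36.3

From %OS = 100·exp(−πζ/√(1−ζ²)) = 33%, ζ = −ln(0.33)/√(π²+ln²(0.33)) = 0.3328.
Characteristic equation s² + 7.5s + 3.5K_p = 0 gives ζ = 7.5/(2√(3.5K_p)).
Setting ζ = 0.3328: √(3.5K_p) = 7.5/(2·0.3328) = 11.27, so K_p = 127/3.5 = 36.3.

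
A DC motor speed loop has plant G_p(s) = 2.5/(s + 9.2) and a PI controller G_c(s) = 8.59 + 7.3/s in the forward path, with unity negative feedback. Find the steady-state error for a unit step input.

0

The open loop G_c(s)G_p(s) has a pole at the origin (type 1), so the static position error constant is infinite and e_ss = 1/(1+∞) = 0.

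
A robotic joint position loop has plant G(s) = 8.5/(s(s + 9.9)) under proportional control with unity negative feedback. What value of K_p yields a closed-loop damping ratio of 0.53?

K_p = 10.3

Closed-loop characteristic equation: s² + 9.9s + K_p·8.5 = 0.
So ω_n = √(8.5K_p) and 2ζω_n = 9.9, giving ζ = 9.9/(2√(8.5K_p)).
Setting ζ = 0.53: √(8.5K_p) = 9.9/(2·0.53) = 9.34, so K_p = 87.23/8.5 = 10.3.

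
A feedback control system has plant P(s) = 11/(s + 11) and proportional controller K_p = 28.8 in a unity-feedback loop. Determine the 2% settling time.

Closed-loop transfer function: T(s) = K_p·P(s)/(1 + K_p·P(s)) = 316.8/(s + 11 + 316.8) = 316.8/(s + 327.8).
Time constant τ = 1/327.8 = 0.003051 s, so the 2% settling time is about 4τ = 0.0122 s.

T_s ≈ 0.0122 s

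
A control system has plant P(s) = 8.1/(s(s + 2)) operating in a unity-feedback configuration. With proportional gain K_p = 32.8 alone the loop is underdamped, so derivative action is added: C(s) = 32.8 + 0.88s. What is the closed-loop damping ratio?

Forward path: (32.8 + 0.88s)·8.1/(s(s+2)). The closed-loop characteristic equation is s² + (2 + 8.1·0.88)s + 8.1·32.8 = 0.
That is s² + 9.128s + 265.7 = 0, so ω_n = 16.3 rad/s and ζ = 9.128/(2·16.3) = 0.28.

ζ = 0.28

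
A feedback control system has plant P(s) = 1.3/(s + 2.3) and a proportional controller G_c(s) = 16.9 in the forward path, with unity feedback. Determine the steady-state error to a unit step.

The loop is type 0. Static position error constant K_pos = G_c(0)·P(0) = 16.9·0.5652 = 9.552.
Steady-state error to a unit step: e_ss = 1/(1+K_pos) = 1/10.55 = 0.0948.

0.0948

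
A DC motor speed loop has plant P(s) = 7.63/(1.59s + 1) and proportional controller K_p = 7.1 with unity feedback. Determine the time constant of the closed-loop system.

τ = 0.0288 s

Closed loop: T(s) = K_p·P/(1+K_p·P) = 54.17/(1.59s + 1 + 54.17), with pole at s = −(1 + 54.17)/1.59 = −34.7.
Closed-loop time constant τ = 1/34.7 = 0.0288 s.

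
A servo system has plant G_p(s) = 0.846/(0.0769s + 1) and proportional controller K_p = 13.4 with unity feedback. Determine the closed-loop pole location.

s = -160.4

Closed loop: T(s) = K_p·G_p/(1+K_p·G_p) = 11.34/(0.0769s + 1 + 11.34), with pole at s = −(1 + 11.34)/0.0769 = −160.4.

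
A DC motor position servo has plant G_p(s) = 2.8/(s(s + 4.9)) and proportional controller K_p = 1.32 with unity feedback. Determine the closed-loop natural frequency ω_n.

ω_n = 1.92 rad/s

With unity feedback the closed-loop characteristic equation is s² + 4.9s + 1.32·2.8 = s² + 4.9s + 3.696 = 0.
Matching s² + 2ζω_n s + ω_n²: ω_n = √3.696 = 1.922 rad/s and 2ζω_n = 4.9, so ζ = 4.9/(2·1.922) = 1.27.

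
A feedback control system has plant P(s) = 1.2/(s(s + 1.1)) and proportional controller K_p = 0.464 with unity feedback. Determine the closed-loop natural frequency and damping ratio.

1 + K_p·P(s) = 0 gives s² + 1.1s + 0.5568 = 0.
So ω_n² = 0.5568 ⇒ ω_n = 0.7462 rad/s, and ζ = 1.1/(2ω_n) = 0.737.

ω_n = 0.746 rad/s, ζ = 0.737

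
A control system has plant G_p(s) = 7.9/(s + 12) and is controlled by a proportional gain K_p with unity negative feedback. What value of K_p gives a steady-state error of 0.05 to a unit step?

K_p = 28.9

The loop is type 0, so e_ss(step) = 1/(1 + K_pos) with K_pos = K_p·G_p(0).
G_p(0) = 0.6583. Require 1/(1 + K_p·0.6583) = 0.05, so 1 + 0.6583·K_p = 20.
K_p = (20 − 1)/0.6583 = 28.9.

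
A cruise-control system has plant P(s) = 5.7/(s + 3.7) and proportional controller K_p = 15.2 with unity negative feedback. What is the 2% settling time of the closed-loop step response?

Closed-loop transfer function: T(s) = K_p·P(s)/(1 + K_p·P(s)) = 86.64/(s + 3.7 + 86.64) = 86.64/(s + 90.34).
Time constant τ = 1/90.34 = 0.01107 s, so the 2% settling time is about 4τ = 0.0443 s.

T_s ≈ 0.0443 s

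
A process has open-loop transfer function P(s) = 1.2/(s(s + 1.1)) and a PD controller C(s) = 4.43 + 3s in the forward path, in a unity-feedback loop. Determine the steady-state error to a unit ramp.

The loop has one pole at the origin (type 1). Velocity error constant K_v = lim_{s→0} s·C(s)P(s) = 4.43·1.2/1.1 = 4.833.
Steady-state error to a unit ramp: e_ss = 1/K_v = 0.207.

0.207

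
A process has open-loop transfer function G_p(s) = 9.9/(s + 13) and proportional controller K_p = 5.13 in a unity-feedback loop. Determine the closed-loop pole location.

Closed-loop transfer function: T(s) = K_p·G_p(s)/(1 + K_p·G_p(s)) = 50.79/(s + 13 + 50.79) = 50.79/(s + 63.79).
The closed-loop pole is at s = −63.79.

s = -63.79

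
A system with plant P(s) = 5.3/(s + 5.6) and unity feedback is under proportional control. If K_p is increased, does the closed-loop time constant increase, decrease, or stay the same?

decrease

Closed-loop pole is at s = −(5.6+K_p·5.3); larger K_p moves it further left, so τ = 1/(5.6+K_p·5.3) decreases.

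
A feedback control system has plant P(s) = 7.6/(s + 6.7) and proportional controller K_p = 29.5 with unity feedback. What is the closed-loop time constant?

τ = 0.00433 s

Closed-loop transfer function: T(s) = K_p·P(s)/(1 + K_p·P(s)) = 224.2/(s + 6.7 + 224.2) = 224.2/(s + 230.9).
Time constant τ = 1/230.9 = 0.00433 s.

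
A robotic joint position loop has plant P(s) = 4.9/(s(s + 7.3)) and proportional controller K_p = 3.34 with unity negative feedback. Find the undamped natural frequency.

ω_n = 4.05 rad/s

1 + K_p·P(s) = 0 gives s² + 7.3s + 16.37 = 0.
Matching s² + 2ζω_n s + ω_n²: ω_n = √16.37 = 4.045 rad/s and 2ζω_n = 7.3, so ζ = 7.3/(2·4.045) = 0.902.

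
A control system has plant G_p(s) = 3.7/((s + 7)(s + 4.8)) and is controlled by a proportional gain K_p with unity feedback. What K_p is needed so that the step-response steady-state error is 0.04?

Steady-state error for a unit step on this type-0 loop is 1/(1 + K_p·G_p(0)).
G_p(0) = 0.1101. Require 1/(1 + K_p·0.1101) = 0.04, so 1 + 0.1101·K_p = 25.
K_p = (25 − 1)/0.1101 = 218.

K_p = 218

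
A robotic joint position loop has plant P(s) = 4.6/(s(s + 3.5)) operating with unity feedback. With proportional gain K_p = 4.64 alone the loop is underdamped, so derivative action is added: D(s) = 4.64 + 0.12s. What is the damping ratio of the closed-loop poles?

Forward path: (4.64 + 0.12s)·4.6/(s(s+3.5)). The closed-loop characteristic equation is s² + (3.5 + 4.6·0.12)s + 4.6·4.64 = 0.
That is s² + 4.052s + 21.34 = 0, so ω_n = 4.62 rad/s and ζ = 4.052/(2·4.62) = 0.4385.

ζ = 0.439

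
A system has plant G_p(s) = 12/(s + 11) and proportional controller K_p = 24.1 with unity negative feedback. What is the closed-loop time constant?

Closed-loop transfer function: T(s) = K_p·G_p(s)/(1 + K_p·G_p(s)) = 289.2/(s + 11 + 289.2) = 289.2/(s + 300.2).
Time constant τ = 1/300.2 = 0.00333 s.

τ = 0.00333 s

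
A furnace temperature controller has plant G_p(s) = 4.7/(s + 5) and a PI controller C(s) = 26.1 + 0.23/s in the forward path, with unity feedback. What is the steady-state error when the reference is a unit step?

The open loop C(s)G_p(s) has a pole at the origin (type 1), so the static position error constant is infinite and e_ss = 1/(1+∞) = 0.

0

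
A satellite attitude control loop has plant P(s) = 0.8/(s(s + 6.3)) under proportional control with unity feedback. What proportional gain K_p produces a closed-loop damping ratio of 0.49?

K_p = 51.7

Closed-loop characteristic equation: s² + 6.3s + K_p·0.8 = 0.
So ω_n = √(0.8K_p) and 2ζω_n = 6.3, giving ζ = 6.3/(2√(0.8K_p)).
Setting ζ = 0.49: √(0.8K_p) = 6.3/(2·0.49) = 6.429, so K_p = 41.33/0.8 = 51.7.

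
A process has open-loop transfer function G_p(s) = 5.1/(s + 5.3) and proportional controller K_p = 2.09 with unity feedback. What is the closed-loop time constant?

Closed-loop transfer function: T(s) = K_p·G_p(s)/(1 + K_p·G_p(s)) = 10.66/(s + 5.3 + 10.66) = 10.66/(s + 15.96).
Time constant τ = 1/15.96 = 0.0627 s.

τ = 0.0627 s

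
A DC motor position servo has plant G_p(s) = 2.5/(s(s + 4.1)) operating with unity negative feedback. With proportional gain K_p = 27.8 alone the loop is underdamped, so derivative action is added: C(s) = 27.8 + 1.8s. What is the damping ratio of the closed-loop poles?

Forward path: (27.8 + 1.8s)·2.5/(s(s+4.1)). The closed-loop characteristic equation is s² + (4.1 + 2.5·1.8)s + 2.5·27.8 = 0.
That is s² + 8.6s + 69.5 = 0, so ω_n = 8.337 rad/s and ζ = 8.6/(2·8.337) = 0.5158.

ζ = 0.516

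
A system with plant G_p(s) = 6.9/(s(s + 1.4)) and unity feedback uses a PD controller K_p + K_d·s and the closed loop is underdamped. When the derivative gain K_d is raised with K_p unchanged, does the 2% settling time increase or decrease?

decrease

Characteristic equation s² + (1.4 + 6.9K_d)s + 6.9K_p = 0: raising K_d increases ζω_n = (1.4+6.9K_d)/2 while the loop stays underdamped, so T_s ≈ 4/(ζω_n) decreases.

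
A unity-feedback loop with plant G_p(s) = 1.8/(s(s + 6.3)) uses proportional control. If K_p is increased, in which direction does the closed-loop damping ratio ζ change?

ζ = 6.3/(2√(1.8K_p)); increasing K_p raises the denominator, so ζ falls.

decrease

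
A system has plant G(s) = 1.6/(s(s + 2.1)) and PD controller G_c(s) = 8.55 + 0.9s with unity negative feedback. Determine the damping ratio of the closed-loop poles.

ζ = 0.479

Forward path: (8.55 + 0.9s)·1.6/(s(s+2.1)). The closed-loop characteristic equation is s² + (2.1 + 1.6·0.9)s + 1.6·8.55 = 0.
That is s² + 3.54s + 13.68 = 0, so ω_n = 3.699 rad/s and ζ = 3.54/(2·3.699) = 0.4786.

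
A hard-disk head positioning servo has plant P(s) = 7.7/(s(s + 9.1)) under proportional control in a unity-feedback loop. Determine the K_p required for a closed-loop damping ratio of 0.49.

Closed-loop characteristic equation: s² + 9.1s + K_p·7.7 = 0.
So ω_n = √(7.7K_p) and 2ζω_n = 9.1, giving ζ = 9.1/(2√(7.7K_p)).
Setting ζ = 0.49: √(7.7K_p) = 9.1/(2·0.49) = 9.286, so K_p = 86.22/7.7 = 11.2.

K_p = 11.2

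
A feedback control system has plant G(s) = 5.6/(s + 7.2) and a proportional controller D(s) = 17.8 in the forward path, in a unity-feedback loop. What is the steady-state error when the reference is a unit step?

0.0674

The loop is type 0. Static position error constant K_pos = D(0)·G(0) = 17.8·0.7778 = 13.84.
Steady-state error to a unit step: e_ss = 1/(1+K_pos) = 1/14.84 = 0.0674.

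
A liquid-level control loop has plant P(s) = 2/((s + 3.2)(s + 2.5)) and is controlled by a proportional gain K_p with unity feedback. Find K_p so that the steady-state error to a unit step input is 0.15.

Steady-state error for a unit step on this type-0 loop is 1/(1 + K_p·P(0)).
P(0) = 0.25. Require 1/(1 + K_p·0.25) = 0.15, so 1 + 0.25·K_p = 6.667.
K_p = (6.667 − 1)/0.25 = 22.7.

K_p = 22.7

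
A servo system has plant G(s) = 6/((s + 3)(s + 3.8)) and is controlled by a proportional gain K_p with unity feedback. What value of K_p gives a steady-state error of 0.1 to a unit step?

K_p = 17.1

The loop is type 0, so e_ss(step) = 1/(1 + K_pos) with K_pos = K_p·G(0).
G(0) = 0.5263. Require 1/(1 + K_p·0.5263) = 0.1, so 1 + 0.5263·K_p = 10.
K_p = (10 − 1)/0.5263 = 17.1.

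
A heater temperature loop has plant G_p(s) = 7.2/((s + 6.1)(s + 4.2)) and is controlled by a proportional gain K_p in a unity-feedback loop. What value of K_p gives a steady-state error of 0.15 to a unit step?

The loop is type 0, so e_ss(step) = 1/(1 + K_pos) with K_pos = K_p·G_p(0).
G_p(0) = 0.281. Require 1/(1 + K_p·0.281) = 0.15, so 1 + 0.281·K_p = 6.667.
K_p = (6.667 − 1)/0.281 = 20.2.

K_p = 20.2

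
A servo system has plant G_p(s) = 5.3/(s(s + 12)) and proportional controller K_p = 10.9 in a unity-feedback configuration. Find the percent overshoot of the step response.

1.76%

Closed-loop characteristic equation: s² + 12s + 57.77 = 0, so ω_n = 7.601 rad/s and ζ = 12/(2·7.601) = 0.7894.
%OS = 100·exp(−πζ/√(1−ζ²)) = 100·exp(−π·0.7894/√0.3768) = 1.76%.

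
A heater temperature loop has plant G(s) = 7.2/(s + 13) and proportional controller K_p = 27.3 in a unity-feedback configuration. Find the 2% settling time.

T_s ≈ 0.0191 s

Closed-loop transfer function: T(s) = K_p·G(s)/(1 + K_p·G(s)) = 196.6/(s + 13 + 196.6) = 196.6/(s + 209.6).
Time constant τ = 1/209.6 = 0.004772 s, so the 2% settling time is about 4τ = 0.0191 s.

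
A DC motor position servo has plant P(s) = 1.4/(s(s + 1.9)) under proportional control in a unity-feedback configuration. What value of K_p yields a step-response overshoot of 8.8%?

From %OS = 100·exp(−πζ/√(1−ζ²)) = 8.8%, ζ = −ln(0.088)/√(π²+ln²(0.088)) = 0.6119.
Characteristic equation s² + 1.9s + 1.4K_p = 0 gives ζ = 1.9/(2√(1.4K_p)).
Setting ζ = 0.6119: √(1.4K_p) = 1.9/(2·0.6119) = 1.553, so K_p = 2.41/1.4 = 1.72.

K_p = 1.72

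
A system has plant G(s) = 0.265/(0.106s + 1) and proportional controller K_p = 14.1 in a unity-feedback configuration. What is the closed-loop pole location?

s = -44.68

Closed loop: T(s) = K_p·G/(1+K_p·G) = 3.736/(0.106s + 1 + 3.736), with pole at s = −(1 + 3.736)/0.106 = −44.68.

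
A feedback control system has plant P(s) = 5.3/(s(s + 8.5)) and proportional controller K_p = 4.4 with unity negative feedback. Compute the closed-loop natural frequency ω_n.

1 + K_p·P(s) = 0 gives s² + 8.5s + 23.32 = 0.
So ω_n² = 23.32 ⇒ ω_n = 4.829 rad/s, and ζ = 8.5/(2ω_n) = 0.88.

ω_n = 4.83 rad/s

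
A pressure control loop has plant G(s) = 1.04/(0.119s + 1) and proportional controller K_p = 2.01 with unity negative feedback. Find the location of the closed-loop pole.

s = -25.97

Closed loop: T(s) = K_p·G/(1+K_p·G) = 2.09/(0.119s + 1 + 2.09), with pole at s = −(1 + 2.09)/0.119 = −25.97.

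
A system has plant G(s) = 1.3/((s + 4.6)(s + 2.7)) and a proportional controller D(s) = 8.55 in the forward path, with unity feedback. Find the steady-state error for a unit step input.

The loop is type 0. Static position error constant K_pos = D(0)·G(0) = 8.55·0.1047 = 0.8949.
Steady-state error to a unit step: e_ss = 1/(1+K_pos) = 1/1.895 = 0.528.

0.528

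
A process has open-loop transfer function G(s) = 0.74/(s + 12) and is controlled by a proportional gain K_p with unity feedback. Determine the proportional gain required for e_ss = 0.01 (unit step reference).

K_p = 1610

The loop is type 0, so e_ss(step) = 1/(1 + K_pos) with K_pos = K_p·G(0).
G(0) = 0.06167. Require 1/(1 + K_p·0.06167) = 0.01, so 1 + 0.06167·K_p = 100.
K_p = (100 − 1)/0.06167 = 1610.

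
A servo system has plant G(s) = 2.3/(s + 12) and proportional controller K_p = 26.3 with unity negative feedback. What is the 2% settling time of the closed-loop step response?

T_s ≈ 0.0552 s

Closed-loop transfer function: T(s) = K_p·G(s)/(1 + K_p·G(s)) = 60.49/(s + 12 + 60.49) = 60.49/(s + 72.49).
Time constant τ = 1/72.49 = 0.0138 s, so the 2% settling time is about 4τ = 0.0552 s.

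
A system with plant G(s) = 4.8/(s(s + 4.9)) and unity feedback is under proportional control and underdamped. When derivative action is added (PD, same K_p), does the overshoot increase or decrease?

decrease

The derivative term adds K·K_d to the s-coefficient of the characteristic equation, raising 2ζω_n while ω_n is unchanged; ζ increases, so overshoot decreases.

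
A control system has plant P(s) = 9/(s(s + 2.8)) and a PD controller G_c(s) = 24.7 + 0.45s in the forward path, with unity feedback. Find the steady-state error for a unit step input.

0

The open loop G_c(s)P(s) has a pole at the origin (type 1), so the static position error constant is infinite and e_ss = 1/(1+∞) = 0.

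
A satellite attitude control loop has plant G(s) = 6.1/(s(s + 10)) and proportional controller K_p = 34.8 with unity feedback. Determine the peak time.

The closed-loop denominator s² + 10s + 212.3 gives ω_n = √212.3 = 14.57 and ζ = 10/(2ω_n) = 0.3432.
Damped frequency ω_d = ω_n√(1−ζ²) = 13.69 rad/s, so peak time T_p = π/ω_d = 0.23 s.

T_p = 0.23 s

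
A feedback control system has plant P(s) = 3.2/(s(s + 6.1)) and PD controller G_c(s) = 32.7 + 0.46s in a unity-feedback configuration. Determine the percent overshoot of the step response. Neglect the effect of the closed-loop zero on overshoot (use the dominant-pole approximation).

Forward path: (32.7 + 0.46s)·3.2/(s(s+6.1)). The closed-loop characteristic equation is s² + (6.1 + 3.2·0.46)s + 3.2·32.7 = 0.
That is s² + 7.572s + 104.6 = 0, so ω_n = 10.23 rad/s and ζ = 7.572/(2·10.23) = 0.3701.
%OS = 100·exp(−πζ/√(1−ζ²)) = 28.6%.

28.6%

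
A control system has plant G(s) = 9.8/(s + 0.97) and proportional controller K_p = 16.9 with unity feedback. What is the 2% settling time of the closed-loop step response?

Closed-loop transfer function: T(s) = K_p·G(s)/(1 + K_p·G(s)) = 165.6/(s + 0.97 + 165.6) = 165.6/(s + 166.6).
Time constant τ = 1/166.6 = 0.006003 s, so the 2% settling time is about 4τ = 0.024 s.

T_s ≈ 0.024 s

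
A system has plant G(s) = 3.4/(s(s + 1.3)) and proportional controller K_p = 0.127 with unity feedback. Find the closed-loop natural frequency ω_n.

ω_n = 0.657 rad/s

1 + K_p·G(s) = 0 gives s² + 1.3s + 0.4318 = 0.
Matching s² + 2ζω_n s + ω_n²: ω_n = √0.4318 = 0.6571 rad/s and 2ζω_n = 1.3, so ζ = 1.3/(2·0.6571) = 0.989.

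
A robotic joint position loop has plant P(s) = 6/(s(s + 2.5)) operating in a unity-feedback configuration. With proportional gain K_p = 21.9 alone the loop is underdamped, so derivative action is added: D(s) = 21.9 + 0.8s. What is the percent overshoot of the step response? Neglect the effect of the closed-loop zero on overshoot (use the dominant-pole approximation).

Forward path: (21.9 + 0.8s)·6/(s(s+2.5)). The closed-loop characteristic equation is s² + (2.5 + 6·0.8)s + 6·21.9 = 0.
That is s² + 7.3s + 131.4 = 0, so ω_n = 11.46 rad/s and ζ = 7.3/(2·11.46) = 0.3184.
%OS = 100·exp(−πζ/√(1−ζ²)) = 34.8%.

34.8%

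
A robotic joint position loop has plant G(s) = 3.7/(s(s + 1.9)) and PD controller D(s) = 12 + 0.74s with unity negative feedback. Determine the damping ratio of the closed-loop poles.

ζ = 0.348

Forward path: (12 + 0.74s)·3.7/(s(s+1.9)). The closed-loop characteristic equation is s² + (1.9 + 3.7·0.74)s + 3.7·12 = 0.
That is s² + 4.638s + 44.4 = 0, so ω_n = 6.663 rad/s and ζ = 4.638/(2·6.663) = 0.348.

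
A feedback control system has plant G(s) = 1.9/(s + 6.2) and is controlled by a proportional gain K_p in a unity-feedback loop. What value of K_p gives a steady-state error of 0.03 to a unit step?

K_p = 106

The loop is type 0, so e_ss(step) = 1/(1 + K_pos) with K_pos = K_p·G(0).
G(0) = 0.3065. Require 1/(1 + K_p·0.3065) = 0.03, so 1 + 0.3065·K_p = 33.33.
K_p = (33.33 − 1)/0.3065 = 106.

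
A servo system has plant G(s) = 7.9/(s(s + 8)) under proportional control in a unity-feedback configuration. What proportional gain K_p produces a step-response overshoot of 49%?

From %OS = 100·exp(−πζ/√(1−ζ²)) = 49%, ζ = −ln(0.49)/√(π²+ln²(0.49)) = 0.2214.
Characteristic equation s² + 8s + 7.9K_p = 0 gives ζ = 8/(2√(7.9K_p)).
Setting ζ = 0.2214: √(7.9K_p) = 8/(2·0.2214) = 18.06, so K_p = 326.3/7.9 = 41.3.

K_p = 41.3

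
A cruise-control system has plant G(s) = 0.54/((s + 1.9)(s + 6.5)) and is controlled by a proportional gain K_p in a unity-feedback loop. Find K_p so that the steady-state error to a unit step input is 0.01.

Steady-state error for a unit step on this type-0 loop is 1/(1 + K_p·G(0)).
G(0) = 0.04372. Require 1/(1 + K_p·0.04372) = 0.01, so 1 + 0.04372·K_p = 100.
K_p = (100 − 1)/0.04372 = 2260.

K_p = 2260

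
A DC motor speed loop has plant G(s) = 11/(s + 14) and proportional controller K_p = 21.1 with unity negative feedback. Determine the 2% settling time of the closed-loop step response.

Closed-loop transfer function: T(s) = K_p·G(s)/(1 + K_p·G(s)) = 232.1/(s + 14 + 232.1) = 232.1/(s + 246.1).
Time constant τ = 1/246.1 = 0.004063 s, so the 2% settling time is about 4τ = 0.0163 s.

T_s ≈ 0.0163 s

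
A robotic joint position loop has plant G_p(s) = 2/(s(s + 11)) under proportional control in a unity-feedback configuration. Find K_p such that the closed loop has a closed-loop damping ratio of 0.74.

K_p = 27.6

Closed-loop characteristic equation: s² + 11s + K_p·2 = 0.
So ω_n = √(2K_p) and 2ζω_n = 11, giving ζ = 11/(2√(2K_p)).
Setting ζ = 0.74: √(2K_p) = 11/(2·0.74) = 7.432, so K_p = 55.24/2 = 27.6.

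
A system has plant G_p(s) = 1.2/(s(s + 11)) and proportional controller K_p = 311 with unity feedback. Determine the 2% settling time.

T_s ≈ 0.727 s

The closed-loop denominator s² + 11s + 373.2 gives ω_n = √373.2 = 19.32 and ζ = 11/(2ω_n) = 0.2847.
2% settling time T_s ≈ 4/(ζω_n) = 4/5.5 = 0.727 s.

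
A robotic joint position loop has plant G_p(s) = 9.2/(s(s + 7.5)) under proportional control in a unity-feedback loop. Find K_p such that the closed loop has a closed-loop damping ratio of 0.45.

K_p = 7.55

Closed-loop characteristic equation: s² + 7.5s + K_p·9.2 = 0.
So ω_n = √(9.2K_p) and 2ζω_n = 7.5, giving ζ = 7.5/(2√(9.2K_p)).
Setting ζ = 0.45: √(9.2K_p) = 7.5/(2·0.45) = 8.333, so K_p = 69.44/9.2 = 7.55.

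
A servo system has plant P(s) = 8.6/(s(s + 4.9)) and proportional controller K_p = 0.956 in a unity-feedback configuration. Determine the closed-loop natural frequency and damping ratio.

With unity feedback the closed-loop characteristic equation is s² + 4.9s + 0.956·8.6 = s² + 4.9s + 8.222 = 0.
So ω_n² = 8.222 ⇒ ω_n = 2.867 rad/s, and ζ = 4.9/(2ω_n) = 0.854.

ω_n = 2.87 rad/s, ζ = 0.854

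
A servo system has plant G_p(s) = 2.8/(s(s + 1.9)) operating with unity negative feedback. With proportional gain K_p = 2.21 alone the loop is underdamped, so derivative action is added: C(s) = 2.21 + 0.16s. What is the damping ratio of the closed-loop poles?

Forward path: (2.21 + 0.16s)·2.8/(s(s+1.9)). The closed-loop characteristic equation is s² + (1.9 + 2.8·0.16)s + 2.8·2.21 = 0.
That is s² + 2.348s + 6.188 = 0, so ω_n = 2.488 rad/s and ζ = 2.348/(2·2.488) = 0.4719.

ζ = 0.472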